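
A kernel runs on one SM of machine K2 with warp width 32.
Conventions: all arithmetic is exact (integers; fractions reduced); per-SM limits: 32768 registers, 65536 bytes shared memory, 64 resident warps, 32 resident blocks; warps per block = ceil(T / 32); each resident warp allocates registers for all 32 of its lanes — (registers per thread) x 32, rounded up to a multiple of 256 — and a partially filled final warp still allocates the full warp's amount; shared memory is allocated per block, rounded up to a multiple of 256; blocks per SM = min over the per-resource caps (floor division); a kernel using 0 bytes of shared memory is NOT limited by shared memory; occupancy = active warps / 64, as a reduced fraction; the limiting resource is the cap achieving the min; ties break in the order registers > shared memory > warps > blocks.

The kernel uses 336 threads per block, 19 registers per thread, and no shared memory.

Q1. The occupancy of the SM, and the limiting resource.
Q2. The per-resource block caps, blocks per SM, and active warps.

Answer: occupancy 33/64, limited by registers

registers: 3 blocks
shared memory: no limit (kernel uses none)
warps: 5 blocks
blocks: 32 blocks

Answer: 3 blocks, 33 active warps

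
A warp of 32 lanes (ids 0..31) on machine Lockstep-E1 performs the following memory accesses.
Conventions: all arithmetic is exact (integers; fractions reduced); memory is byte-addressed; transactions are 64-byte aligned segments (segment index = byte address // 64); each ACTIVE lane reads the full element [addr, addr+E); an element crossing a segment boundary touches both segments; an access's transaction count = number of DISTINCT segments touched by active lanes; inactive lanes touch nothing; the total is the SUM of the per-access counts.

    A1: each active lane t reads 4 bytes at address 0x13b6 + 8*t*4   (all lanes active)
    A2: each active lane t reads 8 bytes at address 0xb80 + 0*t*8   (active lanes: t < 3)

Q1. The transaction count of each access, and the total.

A1: 17 transactions
A2: 1 transaction

Answer: 17,1; total 18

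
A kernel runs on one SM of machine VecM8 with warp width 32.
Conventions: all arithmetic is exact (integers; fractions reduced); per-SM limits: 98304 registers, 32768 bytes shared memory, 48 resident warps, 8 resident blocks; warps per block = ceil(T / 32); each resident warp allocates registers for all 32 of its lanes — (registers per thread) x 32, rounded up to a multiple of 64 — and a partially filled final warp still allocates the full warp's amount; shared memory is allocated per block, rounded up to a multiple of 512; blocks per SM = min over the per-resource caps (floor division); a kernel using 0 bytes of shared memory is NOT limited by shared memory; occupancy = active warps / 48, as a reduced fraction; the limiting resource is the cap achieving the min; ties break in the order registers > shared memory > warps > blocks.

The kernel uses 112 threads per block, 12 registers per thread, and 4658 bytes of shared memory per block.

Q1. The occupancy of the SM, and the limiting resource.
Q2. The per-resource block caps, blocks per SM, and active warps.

Answer: occupancy 1/2, limited by shared memory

registers: 64 blocks
shared memory: 6 blocks
warps: 12 blocks
blocks: 8 blocks

Answer: 6 blocks, 24 active warps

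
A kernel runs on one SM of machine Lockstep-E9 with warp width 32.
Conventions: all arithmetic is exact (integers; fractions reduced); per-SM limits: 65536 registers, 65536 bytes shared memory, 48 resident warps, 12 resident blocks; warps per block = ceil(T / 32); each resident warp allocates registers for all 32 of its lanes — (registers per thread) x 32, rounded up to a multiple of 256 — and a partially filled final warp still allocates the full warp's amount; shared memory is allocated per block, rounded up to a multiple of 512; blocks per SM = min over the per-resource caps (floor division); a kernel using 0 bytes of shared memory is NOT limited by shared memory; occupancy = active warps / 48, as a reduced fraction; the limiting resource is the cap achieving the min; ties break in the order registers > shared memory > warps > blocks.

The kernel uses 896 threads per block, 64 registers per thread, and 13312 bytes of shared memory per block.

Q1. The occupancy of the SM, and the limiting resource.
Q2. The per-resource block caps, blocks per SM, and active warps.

Answer: occupancy 7/12, limited by registers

registers: 1 block
shared memory: 4 blocks
warps: 1 block
blocks: 12 blocks

Answer: 1 block, 28 active warps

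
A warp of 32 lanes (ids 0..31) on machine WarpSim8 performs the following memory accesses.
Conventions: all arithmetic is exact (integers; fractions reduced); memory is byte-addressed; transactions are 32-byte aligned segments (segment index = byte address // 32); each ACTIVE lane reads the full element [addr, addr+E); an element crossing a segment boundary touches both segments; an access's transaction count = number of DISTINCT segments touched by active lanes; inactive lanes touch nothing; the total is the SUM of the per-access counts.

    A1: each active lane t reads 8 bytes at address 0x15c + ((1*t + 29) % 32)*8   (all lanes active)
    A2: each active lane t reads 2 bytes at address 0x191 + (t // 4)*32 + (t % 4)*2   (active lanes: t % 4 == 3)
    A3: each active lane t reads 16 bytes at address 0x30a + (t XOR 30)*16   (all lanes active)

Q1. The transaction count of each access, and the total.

A1: 9 transactions
A2: 8 transactions
A3: 17 transactions

Answer: 9,8,17; total 34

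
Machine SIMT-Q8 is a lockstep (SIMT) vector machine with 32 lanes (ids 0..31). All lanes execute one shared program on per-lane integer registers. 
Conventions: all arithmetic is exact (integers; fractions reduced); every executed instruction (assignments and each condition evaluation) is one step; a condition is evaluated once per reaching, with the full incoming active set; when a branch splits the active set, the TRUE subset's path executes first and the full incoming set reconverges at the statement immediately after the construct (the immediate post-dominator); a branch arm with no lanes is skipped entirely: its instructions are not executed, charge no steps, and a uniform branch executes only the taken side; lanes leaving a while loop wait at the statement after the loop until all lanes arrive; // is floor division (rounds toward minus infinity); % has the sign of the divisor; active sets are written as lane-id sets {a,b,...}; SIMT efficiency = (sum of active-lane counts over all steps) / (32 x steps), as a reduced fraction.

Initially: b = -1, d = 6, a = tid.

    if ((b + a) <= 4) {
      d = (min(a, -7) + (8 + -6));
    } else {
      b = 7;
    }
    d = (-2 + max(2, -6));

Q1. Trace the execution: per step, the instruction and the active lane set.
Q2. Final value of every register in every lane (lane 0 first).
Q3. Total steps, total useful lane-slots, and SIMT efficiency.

step 0: eval ((b + a) <= 4)          {0,1,2,3,4,5,6,7,8,9,10,11,12,13,14,15,16,17,18,19,20,21,22,23,24,25,26,27,28,29,30,31}
step 1: d <- (min(a, -7) + (8 + -6)) {0,1,2,3,4,5}
step 2: b <- 7                       {6,7,8,9,10,11,12,13,14,15,16,17,18,19,20,21,22,23,24,25,26,27,28,29,30,31}
step 3: d <- (-2 + max(2, -6))       {0,1,2,3,4,5,6,7,8,9,10,11,12,13,14,15,16,17,18,19,20,21,22,23,24,25,26,27,28,29,30,31}

Answer: 4 steps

b: -1,-1,-1,-1,-1,-1,7,7,7,7,7,7,7,7,7,7,7,7,7,7,7,7,7,7,7,7,7,7,7,7,7,7
d: 0,0,0,0,0,0,0,0,0,0,0,0,0,0,0,0,0,0,0,0,0,0,0,0,0,0,0,0,0,0,0,0
a: 0,1,2,3,4,5,6,7,8,9,10,11,12,13,14,15,16,17,18,19,20,21,22,23,24,25,26,27,28,29,30,31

steps = 4; useful = 96; efficiency = 96/128 = 3/4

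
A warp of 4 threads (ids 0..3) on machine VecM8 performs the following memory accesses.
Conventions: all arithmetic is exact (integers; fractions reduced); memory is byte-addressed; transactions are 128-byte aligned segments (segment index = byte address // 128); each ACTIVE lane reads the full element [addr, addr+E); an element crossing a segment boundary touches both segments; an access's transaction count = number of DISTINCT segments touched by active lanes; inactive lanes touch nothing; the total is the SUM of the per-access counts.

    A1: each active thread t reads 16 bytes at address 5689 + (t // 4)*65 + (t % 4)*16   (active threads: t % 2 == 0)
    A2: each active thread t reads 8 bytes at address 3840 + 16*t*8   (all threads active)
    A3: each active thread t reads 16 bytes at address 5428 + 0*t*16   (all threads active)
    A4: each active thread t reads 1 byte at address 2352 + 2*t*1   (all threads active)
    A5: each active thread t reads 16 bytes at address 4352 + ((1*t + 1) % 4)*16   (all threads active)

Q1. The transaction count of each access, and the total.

A1: 1 transaction
A2: 4 transactions
A3: 1 transaction
A4: 1 transaction
A5: 1 transaction

Answer: 1,4,1,1,1; total 8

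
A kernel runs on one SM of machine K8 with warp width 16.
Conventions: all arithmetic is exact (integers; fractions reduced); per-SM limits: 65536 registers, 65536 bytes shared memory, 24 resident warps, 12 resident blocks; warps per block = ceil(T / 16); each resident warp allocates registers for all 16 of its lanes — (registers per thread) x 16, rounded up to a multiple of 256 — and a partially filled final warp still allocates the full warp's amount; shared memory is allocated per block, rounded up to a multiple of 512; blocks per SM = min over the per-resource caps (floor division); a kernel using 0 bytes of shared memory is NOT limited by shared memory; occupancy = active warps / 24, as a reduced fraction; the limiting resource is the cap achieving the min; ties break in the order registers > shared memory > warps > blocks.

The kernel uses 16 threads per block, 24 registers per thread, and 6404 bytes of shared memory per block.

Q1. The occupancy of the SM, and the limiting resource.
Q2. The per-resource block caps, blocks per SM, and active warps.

Answer: occupancy 3/8, limited by shared memory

registers: 128 blocks
shared memory: 9 blocks
warps: 24 blocks
blocks: 12 blocks

Answer: 9 blocks, 9 active warps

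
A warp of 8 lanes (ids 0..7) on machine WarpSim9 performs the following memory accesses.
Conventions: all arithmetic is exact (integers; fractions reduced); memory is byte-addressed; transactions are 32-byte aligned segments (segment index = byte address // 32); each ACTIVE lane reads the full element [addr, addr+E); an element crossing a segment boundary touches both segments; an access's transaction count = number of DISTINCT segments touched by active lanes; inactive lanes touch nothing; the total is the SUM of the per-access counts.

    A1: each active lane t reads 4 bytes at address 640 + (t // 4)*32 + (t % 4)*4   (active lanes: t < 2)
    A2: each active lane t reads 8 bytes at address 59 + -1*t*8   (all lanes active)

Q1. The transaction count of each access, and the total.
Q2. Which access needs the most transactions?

A1: 1 transaction
A2: 3 transactions

Answer: 1,3; total 4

Answer: A2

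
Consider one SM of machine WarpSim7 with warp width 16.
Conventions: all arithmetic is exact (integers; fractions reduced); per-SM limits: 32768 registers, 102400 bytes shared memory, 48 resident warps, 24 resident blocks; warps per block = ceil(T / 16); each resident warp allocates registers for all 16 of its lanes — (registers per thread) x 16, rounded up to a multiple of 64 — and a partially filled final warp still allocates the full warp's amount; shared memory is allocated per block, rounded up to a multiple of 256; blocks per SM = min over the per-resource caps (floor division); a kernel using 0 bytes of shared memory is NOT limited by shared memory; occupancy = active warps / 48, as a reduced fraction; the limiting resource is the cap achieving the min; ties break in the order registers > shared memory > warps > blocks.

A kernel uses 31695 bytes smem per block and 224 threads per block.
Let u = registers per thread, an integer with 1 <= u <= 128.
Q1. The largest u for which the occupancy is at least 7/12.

Answer: u = 72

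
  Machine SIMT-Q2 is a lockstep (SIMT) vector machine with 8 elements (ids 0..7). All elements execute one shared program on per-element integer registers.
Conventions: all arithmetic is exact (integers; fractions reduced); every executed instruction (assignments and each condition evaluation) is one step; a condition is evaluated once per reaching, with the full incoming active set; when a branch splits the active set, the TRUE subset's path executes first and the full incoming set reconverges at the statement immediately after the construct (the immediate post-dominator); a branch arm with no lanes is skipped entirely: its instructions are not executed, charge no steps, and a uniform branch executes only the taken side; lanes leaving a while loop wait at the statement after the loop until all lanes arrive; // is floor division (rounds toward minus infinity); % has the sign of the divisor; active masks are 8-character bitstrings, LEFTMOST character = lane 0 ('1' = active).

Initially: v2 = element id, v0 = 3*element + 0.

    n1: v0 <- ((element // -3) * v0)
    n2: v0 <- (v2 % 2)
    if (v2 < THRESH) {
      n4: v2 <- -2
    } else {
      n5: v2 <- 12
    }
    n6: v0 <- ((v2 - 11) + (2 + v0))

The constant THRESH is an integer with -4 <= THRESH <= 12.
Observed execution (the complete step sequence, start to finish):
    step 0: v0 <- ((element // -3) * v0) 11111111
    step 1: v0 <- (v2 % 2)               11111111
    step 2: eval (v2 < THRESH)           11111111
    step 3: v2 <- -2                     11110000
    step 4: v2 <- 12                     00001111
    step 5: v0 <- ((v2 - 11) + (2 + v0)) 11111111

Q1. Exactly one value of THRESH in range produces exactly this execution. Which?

Answer: THRESH = 4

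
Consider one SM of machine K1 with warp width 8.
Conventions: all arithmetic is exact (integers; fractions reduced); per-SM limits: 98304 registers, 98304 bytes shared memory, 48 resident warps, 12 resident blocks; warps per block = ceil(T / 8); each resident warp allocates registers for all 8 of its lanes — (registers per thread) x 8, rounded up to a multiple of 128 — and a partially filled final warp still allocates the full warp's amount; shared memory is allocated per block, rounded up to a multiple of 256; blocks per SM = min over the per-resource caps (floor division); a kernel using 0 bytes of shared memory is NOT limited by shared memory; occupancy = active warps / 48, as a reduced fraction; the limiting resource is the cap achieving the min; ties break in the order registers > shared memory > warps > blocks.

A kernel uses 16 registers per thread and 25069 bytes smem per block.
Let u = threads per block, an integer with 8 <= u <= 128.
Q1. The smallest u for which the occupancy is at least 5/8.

Answer: u = 73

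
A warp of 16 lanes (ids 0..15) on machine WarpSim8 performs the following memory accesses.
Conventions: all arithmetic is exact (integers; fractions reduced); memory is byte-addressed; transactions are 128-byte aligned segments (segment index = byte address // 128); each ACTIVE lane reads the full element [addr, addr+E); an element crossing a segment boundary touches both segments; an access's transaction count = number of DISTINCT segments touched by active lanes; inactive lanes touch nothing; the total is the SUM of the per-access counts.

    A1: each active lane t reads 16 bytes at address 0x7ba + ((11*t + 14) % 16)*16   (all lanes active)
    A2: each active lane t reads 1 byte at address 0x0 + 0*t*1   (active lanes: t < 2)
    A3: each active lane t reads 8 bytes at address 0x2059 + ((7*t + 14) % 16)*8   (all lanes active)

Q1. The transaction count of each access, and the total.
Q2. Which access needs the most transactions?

A1: 3 transactions
A2: 1 transaction
A3: 2 transactions

Answer: 3,1,2; total 6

Answer: A1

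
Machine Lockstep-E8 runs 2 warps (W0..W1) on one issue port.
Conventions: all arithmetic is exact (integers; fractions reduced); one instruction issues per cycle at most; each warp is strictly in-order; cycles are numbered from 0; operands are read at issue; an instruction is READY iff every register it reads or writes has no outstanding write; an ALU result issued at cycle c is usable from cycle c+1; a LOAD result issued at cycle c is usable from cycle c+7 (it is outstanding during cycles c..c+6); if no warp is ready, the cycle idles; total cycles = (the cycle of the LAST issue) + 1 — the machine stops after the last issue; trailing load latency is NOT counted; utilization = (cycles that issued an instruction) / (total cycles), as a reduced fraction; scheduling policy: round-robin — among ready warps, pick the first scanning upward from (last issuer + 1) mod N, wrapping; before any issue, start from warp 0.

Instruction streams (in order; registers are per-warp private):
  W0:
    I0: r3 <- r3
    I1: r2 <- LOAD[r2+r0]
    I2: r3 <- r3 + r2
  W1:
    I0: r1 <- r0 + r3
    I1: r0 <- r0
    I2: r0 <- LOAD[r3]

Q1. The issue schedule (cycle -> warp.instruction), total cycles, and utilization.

cycle 0: W0.I0
cycle 1: W1.I0
cycle 2: W0.I1
cycle 3: W1.I1
cycle 4: W1.I2
cycle 5: idle
cycle 6: idle
cycle 7: idle
cycle 8: idle
cycle 9: W0.I2

Answer: 10 cycles, utilization 3/5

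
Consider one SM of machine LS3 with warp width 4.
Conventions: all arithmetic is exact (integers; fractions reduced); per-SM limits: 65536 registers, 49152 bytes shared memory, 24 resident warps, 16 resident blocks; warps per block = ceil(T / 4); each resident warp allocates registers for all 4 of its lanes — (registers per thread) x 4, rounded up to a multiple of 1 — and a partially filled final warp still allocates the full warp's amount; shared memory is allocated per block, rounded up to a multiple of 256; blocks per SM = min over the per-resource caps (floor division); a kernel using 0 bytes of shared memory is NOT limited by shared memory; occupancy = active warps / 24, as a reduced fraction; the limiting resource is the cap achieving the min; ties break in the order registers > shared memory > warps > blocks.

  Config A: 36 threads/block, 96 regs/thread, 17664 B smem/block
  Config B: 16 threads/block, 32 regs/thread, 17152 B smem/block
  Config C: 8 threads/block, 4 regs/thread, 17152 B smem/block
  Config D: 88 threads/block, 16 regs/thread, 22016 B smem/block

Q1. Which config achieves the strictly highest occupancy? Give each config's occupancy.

occupancies: A 3/4, B 1/3, C 1/6, D 11/12

Answer: D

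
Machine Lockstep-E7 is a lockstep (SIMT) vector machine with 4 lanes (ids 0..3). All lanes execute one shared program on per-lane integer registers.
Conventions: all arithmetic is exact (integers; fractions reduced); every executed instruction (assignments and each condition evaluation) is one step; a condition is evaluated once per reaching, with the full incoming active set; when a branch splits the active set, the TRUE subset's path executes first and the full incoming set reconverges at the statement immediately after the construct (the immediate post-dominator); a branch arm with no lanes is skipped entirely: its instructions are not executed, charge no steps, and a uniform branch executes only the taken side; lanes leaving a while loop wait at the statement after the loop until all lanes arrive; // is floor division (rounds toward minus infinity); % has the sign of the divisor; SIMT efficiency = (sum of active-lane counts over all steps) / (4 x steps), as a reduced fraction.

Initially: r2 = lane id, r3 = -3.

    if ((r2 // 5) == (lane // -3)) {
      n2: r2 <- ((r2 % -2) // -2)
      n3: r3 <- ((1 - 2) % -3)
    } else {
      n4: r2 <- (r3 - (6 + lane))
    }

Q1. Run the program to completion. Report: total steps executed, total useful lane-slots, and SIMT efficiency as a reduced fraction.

Answer: 4 steps, 9 useful, 9/16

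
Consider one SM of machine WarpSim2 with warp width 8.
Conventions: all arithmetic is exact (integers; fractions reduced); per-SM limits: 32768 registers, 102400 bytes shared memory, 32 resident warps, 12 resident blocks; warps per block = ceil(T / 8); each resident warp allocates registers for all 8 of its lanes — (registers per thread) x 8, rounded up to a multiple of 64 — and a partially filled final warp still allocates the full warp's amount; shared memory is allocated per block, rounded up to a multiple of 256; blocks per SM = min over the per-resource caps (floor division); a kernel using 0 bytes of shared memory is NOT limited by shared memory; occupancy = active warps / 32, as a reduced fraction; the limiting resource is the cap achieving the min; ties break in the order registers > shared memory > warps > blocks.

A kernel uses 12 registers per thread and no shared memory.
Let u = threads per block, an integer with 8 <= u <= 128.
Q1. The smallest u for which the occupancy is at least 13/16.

Answer: u = 17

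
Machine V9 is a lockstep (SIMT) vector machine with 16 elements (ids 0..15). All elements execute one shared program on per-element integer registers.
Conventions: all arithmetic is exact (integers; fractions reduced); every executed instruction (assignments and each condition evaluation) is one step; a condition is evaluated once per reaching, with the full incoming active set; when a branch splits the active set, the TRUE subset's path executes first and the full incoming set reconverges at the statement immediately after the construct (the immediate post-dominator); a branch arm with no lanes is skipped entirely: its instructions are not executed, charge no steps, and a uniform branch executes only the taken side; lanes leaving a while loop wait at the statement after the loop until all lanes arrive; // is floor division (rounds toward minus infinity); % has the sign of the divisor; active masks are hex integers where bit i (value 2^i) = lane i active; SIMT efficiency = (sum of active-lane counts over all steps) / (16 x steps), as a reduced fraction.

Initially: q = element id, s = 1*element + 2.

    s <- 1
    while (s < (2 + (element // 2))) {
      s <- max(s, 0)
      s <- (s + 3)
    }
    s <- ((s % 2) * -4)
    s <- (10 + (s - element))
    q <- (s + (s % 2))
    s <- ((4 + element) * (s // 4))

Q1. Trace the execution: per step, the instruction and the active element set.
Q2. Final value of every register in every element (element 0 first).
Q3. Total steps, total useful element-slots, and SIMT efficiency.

step 0: s <- 1                       0xffff
step 1: eval (s < (2 + (element // 2))) 0xffff
step 2: s <- max(s, 0)               0xffff
step 3: s <- (s + 3)                 0xffff
step 4: eval (s < (2 + (element // 2))) 0xffff
step 5: s <- max(s, 0)               0xffc0
step 6: s <- (s + 3)                 0xffc0
step 7: eval (s < (2 + (element // 2))) 0xffc0
step 8: s <- max(s, 0)               0xf000
step 9: s <- (s + 3)                 0xf000
step 10: eval (s < (2 + (element // 2))) 0xf000
step 11: s <- ((s % 2) * -4)          0xffff
step 12: s <- (10 + (s - element))    0xffff
step 13: q <- (s + (s % 2))           0xffff
step 14: s <- ((4 + element) * (s // 4)) 0xffff

Answer: 15 steps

q: 10,10,8,8,6,6,0,0,-2,-2,-4,-4,-2,-2,-4,-4
s: 8,10,12,7,8,9,0,-11,-12,-13,-14,-30,-16,-17,-18,-38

steps = 15; useful = 186; efficiency = 186/240 = 31/40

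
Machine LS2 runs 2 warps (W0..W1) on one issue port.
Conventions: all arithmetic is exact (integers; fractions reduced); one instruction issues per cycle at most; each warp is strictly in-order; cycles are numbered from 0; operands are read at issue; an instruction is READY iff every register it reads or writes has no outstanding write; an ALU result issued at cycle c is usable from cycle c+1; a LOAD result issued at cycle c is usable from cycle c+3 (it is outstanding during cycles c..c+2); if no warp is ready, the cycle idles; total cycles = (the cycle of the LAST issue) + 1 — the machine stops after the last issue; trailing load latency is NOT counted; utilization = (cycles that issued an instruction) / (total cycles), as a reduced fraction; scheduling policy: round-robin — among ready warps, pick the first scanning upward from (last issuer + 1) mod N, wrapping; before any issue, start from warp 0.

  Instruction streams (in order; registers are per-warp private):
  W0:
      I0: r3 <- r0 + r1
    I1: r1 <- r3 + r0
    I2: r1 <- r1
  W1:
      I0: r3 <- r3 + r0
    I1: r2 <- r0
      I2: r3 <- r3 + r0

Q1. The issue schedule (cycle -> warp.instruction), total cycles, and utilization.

cycle 0: W0.I0
cycle 1: W1.I0
cycle 2: W0.I1
cycle 3: W1.I1
cycle 4: W0.I2
cycle 5: W1.I2

Answer: 6 cycles, utilization 1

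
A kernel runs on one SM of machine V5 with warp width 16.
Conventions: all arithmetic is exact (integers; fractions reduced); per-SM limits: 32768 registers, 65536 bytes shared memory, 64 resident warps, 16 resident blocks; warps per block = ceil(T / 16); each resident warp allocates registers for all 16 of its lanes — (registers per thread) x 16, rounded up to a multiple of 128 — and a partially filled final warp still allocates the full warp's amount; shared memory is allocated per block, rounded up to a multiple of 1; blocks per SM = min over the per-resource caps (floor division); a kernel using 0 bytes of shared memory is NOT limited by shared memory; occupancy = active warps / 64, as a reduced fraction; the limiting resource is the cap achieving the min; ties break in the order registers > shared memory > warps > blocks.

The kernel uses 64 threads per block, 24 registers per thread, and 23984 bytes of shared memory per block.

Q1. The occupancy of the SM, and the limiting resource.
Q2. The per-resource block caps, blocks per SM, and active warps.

Answer: occupancy 1/8, limited by shared memory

registers: 21 blocks
shared memory: 2 blocks
warps: 16 blocks
blocks: 16 blocks

Answer: 2 blocks, 8 active warps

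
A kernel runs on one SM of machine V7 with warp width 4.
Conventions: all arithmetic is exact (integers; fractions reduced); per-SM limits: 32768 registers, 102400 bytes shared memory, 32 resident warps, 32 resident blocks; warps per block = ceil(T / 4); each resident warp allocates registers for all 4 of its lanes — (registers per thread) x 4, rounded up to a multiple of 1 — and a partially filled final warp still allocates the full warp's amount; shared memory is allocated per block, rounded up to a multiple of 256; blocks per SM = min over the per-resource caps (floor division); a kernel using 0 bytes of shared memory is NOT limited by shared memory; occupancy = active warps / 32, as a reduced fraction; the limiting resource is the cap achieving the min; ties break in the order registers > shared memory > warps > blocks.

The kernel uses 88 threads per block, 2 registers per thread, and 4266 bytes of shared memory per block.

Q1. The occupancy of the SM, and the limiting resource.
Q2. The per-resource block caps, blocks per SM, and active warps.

Answer: occupancy 11/16, limited by warps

registers: 186 blocks
shared memory: 23 blocks
warps: 1 block
blocks: 32 blocks

Answer: 1 block, 22 active warps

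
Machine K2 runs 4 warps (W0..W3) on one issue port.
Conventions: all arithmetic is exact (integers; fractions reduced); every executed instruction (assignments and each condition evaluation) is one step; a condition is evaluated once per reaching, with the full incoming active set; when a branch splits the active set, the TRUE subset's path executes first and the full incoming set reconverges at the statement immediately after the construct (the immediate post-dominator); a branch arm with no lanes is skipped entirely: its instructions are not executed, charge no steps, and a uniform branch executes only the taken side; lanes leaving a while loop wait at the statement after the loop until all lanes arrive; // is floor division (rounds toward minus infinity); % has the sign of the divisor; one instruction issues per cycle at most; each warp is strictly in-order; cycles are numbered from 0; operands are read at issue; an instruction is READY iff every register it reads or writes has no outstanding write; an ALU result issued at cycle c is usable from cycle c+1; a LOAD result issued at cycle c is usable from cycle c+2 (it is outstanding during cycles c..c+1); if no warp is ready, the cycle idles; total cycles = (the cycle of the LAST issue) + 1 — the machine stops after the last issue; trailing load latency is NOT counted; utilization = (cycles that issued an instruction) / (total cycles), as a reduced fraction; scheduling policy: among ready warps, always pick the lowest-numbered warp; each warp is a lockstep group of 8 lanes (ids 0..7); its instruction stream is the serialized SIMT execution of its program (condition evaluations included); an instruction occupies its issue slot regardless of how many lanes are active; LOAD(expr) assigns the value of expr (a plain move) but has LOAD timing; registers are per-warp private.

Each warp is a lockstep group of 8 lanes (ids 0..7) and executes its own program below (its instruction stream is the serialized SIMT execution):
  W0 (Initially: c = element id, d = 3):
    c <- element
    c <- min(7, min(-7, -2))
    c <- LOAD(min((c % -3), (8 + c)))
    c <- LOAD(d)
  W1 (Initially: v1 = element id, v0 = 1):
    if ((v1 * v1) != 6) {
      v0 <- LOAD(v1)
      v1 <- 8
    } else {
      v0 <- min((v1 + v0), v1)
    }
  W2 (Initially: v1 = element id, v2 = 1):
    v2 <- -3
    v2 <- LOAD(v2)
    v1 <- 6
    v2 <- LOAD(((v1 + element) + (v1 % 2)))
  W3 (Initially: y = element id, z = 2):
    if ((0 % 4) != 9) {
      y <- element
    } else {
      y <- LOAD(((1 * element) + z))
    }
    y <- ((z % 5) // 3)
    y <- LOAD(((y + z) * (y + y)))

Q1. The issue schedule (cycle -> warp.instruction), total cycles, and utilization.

cycle 0: W0.I0
cycle 1: W0.I1
cycle 2: W0.I2
cycle 3: W1.I0
cycle 4: W0.I3
cycle 5: W1.I1
cycle 6: W1.I2
cycle 7: W2.I0
cycle 8: W2.I1
cycle 9: W2.I2
cycle 10: W2.I3
cycle 11: W3.I0
cycle 12: W3.I1
cycle 13: W3.I2
cycle 14: W3.I3

Answer: 15 cycles, utilization 1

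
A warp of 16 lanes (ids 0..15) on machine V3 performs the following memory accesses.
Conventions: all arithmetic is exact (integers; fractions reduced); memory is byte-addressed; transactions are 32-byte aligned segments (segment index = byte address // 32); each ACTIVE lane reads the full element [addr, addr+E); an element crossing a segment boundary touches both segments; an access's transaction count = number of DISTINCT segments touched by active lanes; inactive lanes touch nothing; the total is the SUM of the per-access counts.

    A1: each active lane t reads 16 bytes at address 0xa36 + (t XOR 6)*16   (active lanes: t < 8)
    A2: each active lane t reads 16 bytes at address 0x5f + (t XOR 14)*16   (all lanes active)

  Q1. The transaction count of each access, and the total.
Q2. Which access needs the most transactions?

A1: 5 transactions
A2: 9 transactions

Answer: 5,9; total 14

Answer: A2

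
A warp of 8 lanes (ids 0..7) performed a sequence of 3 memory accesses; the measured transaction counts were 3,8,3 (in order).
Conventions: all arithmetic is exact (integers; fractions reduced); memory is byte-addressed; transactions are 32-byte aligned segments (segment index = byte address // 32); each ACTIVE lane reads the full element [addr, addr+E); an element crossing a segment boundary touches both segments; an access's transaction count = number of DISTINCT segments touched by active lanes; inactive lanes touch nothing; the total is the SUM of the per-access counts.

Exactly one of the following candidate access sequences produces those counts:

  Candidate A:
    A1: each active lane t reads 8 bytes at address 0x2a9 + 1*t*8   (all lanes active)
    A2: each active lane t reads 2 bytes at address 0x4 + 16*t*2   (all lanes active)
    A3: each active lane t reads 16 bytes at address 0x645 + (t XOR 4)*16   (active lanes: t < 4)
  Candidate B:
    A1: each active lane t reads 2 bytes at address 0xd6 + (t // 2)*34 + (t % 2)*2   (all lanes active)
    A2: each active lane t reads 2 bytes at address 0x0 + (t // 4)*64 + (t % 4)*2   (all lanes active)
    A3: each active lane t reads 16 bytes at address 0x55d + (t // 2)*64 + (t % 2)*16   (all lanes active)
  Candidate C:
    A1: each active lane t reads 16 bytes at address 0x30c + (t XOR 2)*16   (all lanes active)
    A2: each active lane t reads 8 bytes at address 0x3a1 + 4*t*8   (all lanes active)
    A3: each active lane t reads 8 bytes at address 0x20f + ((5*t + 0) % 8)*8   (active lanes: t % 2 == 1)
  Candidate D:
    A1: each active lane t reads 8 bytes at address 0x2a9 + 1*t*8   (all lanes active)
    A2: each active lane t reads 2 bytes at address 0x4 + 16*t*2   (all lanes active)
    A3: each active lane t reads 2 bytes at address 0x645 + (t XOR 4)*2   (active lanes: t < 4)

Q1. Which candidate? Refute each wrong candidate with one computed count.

B: A1 gives 4 transactions, not 3
C: A1 gives 5 transactions, not 3
D: A3 gives 1 transaction, not 3
A: all counts match (3,8,3)

Answer: A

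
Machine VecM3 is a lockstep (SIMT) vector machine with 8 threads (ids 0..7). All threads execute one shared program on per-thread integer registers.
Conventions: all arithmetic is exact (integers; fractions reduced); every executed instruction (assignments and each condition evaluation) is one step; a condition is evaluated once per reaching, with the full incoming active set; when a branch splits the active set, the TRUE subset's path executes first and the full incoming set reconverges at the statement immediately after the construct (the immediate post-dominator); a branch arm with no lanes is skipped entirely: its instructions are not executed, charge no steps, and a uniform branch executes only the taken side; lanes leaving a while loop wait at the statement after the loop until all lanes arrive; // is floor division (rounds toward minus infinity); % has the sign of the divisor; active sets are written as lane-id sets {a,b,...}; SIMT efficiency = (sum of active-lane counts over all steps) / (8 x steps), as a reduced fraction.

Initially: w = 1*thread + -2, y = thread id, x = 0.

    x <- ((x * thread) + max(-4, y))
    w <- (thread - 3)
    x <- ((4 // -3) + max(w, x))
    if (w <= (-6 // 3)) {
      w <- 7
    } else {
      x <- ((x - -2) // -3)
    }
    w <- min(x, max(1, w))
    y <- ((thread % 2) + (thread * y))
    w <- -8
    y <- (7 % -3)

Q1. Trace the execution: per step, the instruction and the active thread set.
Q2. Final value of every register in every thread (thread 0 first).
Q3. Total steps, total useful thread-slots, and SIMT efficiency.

step 0: x <- ((x * thread) + max(-4, y)) {0,1,2,3,4,5,6,7}
step 1: w <- (thread - 3)            {0,1,2,3,4,5,6,7}
step 2: x <- ((4 // -3) + max(w, x)) {0,1,2,3,4,5,6,7}
step 3: eval (w <= (-6 // 3))        {0,1,2,3,4,5,6,7}
step 4: w <- 7                       {0,1}
step 5: x <- ((x - -2) // -3)        {2,3,4,5,6,7}
step 6: w <- min(x, max(1, w))       {0,1,2,3,4,5,6,7}
step 7: y <- ((thread % 2) + (thread * y)) {0,1,2,3,4,5,6,7}
step 8: w <- -8                      {0,1,2,3,4,5,6,7}
step 9: y <- (7 % -3)                {0,1,2,3,4,5,6,7}

Answer: 10 steps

w: -8,-8,-8,-8,-8,-8,-8,-8
y: -2,-2,-2,-2,-2,-2,-2,-2
x: -2,-1,-1,-1,-2,-2,-2,-3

steps = 10; useful = 72; efficiency = 72/80 = 9/10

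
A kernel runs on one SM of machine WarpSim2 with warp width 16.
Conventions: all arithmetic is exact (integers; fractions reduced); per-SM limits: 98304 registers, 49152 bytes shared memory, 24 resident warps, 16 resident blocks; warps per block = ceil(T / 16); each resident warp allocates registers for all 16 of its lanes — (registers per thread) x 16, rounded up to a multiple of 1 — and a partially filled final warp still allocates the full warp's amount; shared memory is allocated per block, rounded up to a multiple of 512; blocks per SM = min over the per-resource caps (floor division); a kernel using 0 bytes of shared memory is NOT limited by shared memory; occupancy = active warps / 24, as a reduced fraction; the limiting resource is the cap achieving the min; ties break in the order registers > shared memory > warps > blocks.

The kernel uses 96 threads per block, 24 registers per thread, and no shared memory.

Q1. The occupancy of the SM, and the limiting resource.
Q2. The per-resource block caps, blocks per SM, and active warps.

Answer: occupancy 1, limited by warps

registers: 42 blocks
shared memory: no limit (kernel uses none)
warps: 4 blocks
blocks: 16 blocks

Answer: 4 blocks, 24 active warps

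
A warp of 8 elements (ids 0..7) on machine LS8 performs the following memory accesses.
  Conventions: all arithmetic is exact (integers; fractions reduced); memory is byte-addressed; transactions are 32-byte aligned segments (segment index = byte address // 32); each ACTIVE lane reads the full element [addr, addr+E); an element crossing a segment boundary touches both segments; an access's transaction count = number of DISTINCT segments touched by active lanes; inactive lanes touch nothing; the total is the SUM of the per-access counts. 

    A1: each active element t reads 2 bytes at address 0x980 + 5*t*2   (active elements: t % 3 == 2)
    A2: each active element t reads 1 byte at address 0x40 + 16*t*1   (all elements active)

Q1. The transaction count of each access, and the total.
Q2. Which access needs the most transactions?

A1: 2 transactions
A2: 4 transactions

Answer: 2,4; total 6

Answer: A2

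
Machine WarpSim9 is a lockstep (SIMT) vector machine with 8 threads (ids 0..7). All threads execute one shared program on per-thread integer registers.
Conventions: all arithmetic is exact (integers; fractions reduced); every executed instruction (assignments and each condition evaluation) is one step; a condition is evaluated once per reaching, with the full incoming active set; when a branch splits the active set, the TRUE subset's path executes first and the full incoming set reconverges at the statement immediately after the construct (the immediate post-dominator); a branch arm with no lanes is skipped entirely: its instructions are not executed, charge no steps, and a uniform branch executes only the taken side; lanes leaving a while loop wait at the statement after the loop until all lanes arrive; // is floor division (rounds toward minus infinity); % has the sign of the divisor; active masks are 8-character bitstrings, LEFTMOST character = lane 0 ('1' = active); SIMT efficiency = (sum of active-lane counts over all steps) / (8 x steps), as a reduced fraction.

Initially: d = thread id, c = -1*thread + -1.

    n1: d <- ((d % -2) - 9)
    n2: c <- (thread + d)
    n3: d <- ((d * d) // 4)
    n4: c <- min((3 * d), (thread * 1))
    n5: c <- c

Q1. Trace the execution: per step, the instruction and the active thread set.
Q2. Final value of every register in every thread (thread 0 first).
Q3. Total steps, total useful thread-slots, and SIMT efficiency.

step 0: d <- ((d % -2) - 9)          11111111
step 1: c <- (thread + d)            11111111
step 2: d <- ((d * d) // 4)          11111111
step 3: c <- min((3 * d), (thread * 1)) 11111111
step 4: c <- c                       11111111

Answer: 5 steps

d: 20,25,20,25,20,25,20,25
c: 0,1,2,3,4,5,6,7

steps = 5; useful = 40; efficiency = 40/40 = 1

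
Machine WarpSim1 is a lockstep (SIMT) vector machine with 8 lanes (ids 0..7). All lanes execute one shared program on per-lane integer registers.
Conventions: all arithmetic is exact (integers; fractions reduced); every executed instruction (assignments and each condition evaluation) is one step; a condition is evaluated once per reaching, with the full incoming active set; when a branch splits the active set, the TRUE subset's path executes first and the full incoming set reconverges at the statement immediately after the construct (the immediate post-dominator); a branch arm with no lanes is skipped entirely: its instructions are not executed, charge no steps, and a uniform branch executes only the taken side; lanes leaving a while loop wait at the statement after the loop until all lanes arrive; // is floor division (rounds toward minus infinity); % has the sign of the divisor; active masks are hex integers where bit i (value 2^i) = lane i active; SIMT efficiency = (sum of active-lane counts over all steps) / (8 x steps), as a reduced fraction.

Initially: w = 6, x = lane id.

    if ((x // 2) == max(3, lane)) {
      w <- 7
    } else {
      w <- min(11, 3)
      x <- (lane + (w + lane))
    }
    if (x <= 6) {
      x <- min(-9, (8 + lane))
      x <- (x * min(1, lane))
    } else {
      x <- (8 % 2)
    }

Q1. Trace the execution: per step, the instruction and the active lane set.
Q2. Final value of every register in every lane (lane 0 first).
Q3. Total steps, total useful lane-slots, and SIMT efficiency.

step 0: eval ((x // 2) == max(3, lane)) 0xff
step 1: w <- min(11, 3)              0xff
step 2: x <- (lane + (w + lane))     0xff
step 3: eval (x <= 6)                0xff
step 4: x <- min(-9, (8 + lane))     0x03
step 5: x <- (x * min(1, lane))      0x03
step 6: x <- (8 % 2)                 0xfc

Answer: 7 steps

w: 3,3,3,3,3,3,3,3
x: 0,-9,0,0,0,0,0,0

steps = 7; useful = 42; efficiency = 42/56 = 3/4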